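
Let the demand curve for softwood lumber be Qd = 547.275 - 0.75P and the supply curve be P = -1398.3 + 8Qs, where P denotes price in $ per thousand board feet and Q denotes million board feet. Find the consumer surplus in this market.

Rewriting in direct form: Qs = 174.7875 + 0.125P.
The market clears where 547.275 - 0.75P = 174.7875 + 0.125P. Rearranging, 0.875P = 372.4875, hence P* = 425.7.
Then Q* = 547.275 - 0.75(425.7) = 228.
Demand choke price (Qd = 0): P = 547.275/0.75 = 729.7. Consumer surplus = ½ × (729.7 - 425.7) × 228 = 34656.

Consumer surplus = 34656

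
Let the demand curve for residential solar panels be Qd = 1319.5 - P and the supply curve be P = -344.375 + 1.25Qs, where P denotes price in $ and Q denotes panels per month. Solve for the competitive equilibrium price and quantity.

P* = 580, Q* = 739.5

In direct form, Qs = 275.5 + 0.8P.
The market clears where 1319.5 - P = 275.5 + 0.8P. Rearranging, 1.8P = 1044, hence P* = 580.
From the demand curve, Q* = 1319.5 - 580 = 739.5.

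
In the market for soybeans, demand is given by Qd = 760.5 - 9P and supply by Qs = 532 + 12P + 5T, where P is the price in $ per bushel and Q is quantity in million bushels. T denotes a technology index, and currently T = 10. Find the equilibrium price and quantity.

With T = 10, supply is Qs = 582 + 12P.
Equating demand and supply, 760.5 - 9P = 582 + 12P gives 21P = 178.5, so P* = 8.5.
Substitute back: Q* = 760.5 - 9(8.5) = 684.

P* = 8.5, Q* = 684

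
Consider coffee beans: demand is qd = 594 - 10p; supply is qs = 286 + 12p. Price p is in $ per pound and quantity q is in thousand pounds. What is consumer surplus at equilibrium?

Consumer surplus = 10305.8

Set qd = qs: 594 - 10p = 286 + 12p, so 308 = 22p and p* = 14.
Then q* = 594 - 10(14) = 454.
Demand choke price (qd = 0): p = 594/10 = 59.4. Consumer surplus = ½ × (59.4 - 14) × 454 = 10305.8.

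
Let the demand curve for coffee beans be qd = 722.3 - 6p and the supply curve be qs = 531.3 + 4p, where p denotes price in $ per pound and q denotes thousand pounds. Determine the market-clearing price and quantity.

p* = 19.1, q* = 607.7

At equilibrium qd = qs, so 722.3 - 6p = 531.3 + 4p; collecting terms, 191 = 10p and p* = 19.1.
Substitute back: q* = 722.3 - 6(19.1) = 607.7.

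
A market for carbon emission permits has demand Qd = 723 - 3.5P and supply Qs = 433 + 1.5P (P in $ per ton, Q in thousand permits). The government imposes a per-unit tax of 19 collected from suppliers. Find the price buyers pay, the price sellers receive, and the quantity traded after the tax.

P_b = 63.7, P_s = 44.7, Q = 500.05

With a tax of 19 on suppliers, they supply based on the net price P_s = P_b - 19, so Qs = 404.5 + 1.5P_b.
Market clearing requires 723 - 3.5P_b = 404.5 + 1.5P_b; hence 318.5 = 5P_b and P_b = 63.7.
Then P_s = 63.7 - 19 = 44.7 and Q = 723 - 3.5(63.7) = 500.05.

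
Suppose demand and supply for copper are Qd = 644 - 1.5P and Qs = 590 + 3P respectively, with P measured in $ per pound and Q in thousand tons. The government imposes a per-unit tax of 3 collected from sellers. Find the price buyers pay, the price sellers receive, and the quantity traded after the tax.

Sellers keep P_s = P_b - 3 per unit, so supply in terms of the buyer price is Qs = 581 + 3P_b.
Set Qd = Qs: 644 - 1.5P_b = 581 + 3P_b, so 63 = 4.5P_b and P_b = 14.
Then P_s = 14 - 3 = 11 and Q = 644 - 1.5(14) = 623.

P_b = 14, P_s = 11, Q = 623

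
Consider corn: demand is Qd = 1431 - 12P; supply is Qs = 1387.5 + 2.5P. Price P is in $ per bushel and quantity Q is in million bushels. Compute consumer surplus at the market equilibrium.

Consumer surplus = 81084.375

The market clears where 1431 - 12P = 1387.5 + 2.5P. Rearranging, 14.5P = 43.5, hence P* = 3.
Then Q* = 1431 - 12(3) = 1395.
Demand choke price (Qd = 0): P = 1431/12 = 119.25. Consumer surplus = ½ × (119.25 - 3) × 1395 = 81084.375.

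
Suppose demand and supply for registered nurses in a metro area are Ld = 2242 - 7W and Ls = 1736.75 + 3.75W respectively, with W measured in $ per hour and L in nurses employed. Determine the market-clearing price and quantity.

W* = 47, L* = 1913

Equating demand and supply, 2242 - 7W = 1736.75 + 3.75W gives 10.75W = 505.25, so W* = 47.
Plugging W* into demand: L* = 2242 - 7(47) = 1913.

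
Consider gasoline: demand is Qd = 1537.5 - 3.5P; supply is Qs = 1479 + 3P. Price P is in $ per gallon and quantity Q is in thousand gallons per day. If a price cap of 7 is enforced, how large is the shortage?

Shortage = 13

With P fixed at 7, quantity demanded is 1513 and quantity supplied is 1500.
Shortage = Qd - Qs = 1513 - 1500 = 13.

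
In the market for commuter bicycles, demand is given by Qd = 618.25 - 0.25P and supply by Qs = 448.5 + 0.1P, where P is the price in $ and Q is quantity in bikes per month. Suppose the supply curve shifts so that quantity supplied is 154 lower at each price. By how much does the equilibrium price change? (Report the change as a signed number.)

ΔP = 440

At equilibrium Qd = Qs, so 618.25 - 0.25P = 448.5 + 0.1P; collecting terms, 169.75 = 0.35P and P* = 485.
Plugging P* into demand: Q* = 618.25 - 0.25(485) = 497.
After the shift, supply is Qs = 294.5 + 0.1P.
The new intersection has 323.75 = 0.35P, i.e. P = 925, Q = 387.
ΔP = 925 - 485 = 440.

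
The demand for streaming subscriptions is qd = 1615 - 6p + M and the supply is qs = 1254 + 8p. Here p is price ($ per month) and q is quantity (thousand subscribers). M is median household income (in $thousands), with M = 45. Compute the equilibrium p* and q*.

With M = 45, demand is qd = 1660 - 6p.
Equating demand and supply, 1660 - 6p = 1254 + 8p gives 14p = 406, so p* = 29.
From the demand curve, q* = 1660 - 6(29) = 1486.

p* = 29, q* = 1486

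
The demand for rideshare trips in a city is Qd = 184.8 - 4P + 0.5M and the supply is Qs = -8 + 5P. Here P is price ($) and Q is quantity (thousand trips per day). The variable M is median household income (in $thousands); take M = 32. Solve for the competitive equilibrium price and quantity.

P* = 23.2, Q* = 108

With M = 32, demand is Qd = 200.8 - 4P.
Equating demand and supply, 200.8 - 4P = -8 + 5P gives 9P = 208.8, so P* = 23.2.
Substitute back: Q* = 200.8 - 4(23.2) = 108.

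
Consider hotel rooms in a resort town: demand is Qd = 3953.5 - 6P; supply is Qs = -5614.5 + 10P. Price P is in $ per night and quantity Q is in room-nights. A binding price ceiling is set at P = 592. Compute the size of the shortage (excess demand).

With P fixed at 592, quantity demanded is 401.5 and quantity supplied is 305.5.
Shortage = Qd - Qs = 401.5 - 305.5 = 96.

Shortage = 96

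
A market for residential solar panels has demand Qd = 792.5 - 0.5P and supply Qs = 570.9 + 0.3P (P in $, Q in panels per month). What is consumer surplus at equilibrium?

Set Qd = Qs: 792.5 - 0.5P = 570.9 + 0.3P, so 221.6 = 0.8P and P* = 277.
Then Q* = 792.5 - 0.5(277) = 654.
Demand choke price (Qd = 0): P = 792.5/0.5 = 1585. Consumer surplus = ½ × (1585 - 277) × 654 = 427716.

Consumer surplus = 427716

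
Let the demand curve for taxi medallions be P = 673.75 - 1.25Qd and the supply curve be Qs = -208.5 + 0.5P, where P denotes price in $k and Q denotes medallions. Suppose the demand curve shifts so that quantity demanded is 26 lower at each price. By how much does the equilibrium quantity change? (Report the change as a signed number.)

ΔQ = -10

Inverting to quantity form: Qd = 539 - 0.8P.
Set Qd = Qs: 539 - 0.8P = -208.5 + 0.5P, so 747.5 = 1.3P and P* = 575.
Plugging P* into demand: Q* = 539 - 0.8(575) = 79.
After the shift, demand is Qd = 513 - 0.8P.
New equilibrium: 721.5 = 1.3P, so P = 555 and Q = 69.
ΔQ = 69 - 79 = -10.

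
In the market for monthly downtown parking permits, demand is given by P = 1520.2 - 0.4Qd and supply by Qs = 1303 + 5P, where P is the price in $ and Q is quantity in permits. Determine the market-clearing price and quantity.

Inverting to quantity form: Qd = 3800.5 - 2.5P.
At equilibrium Qd = Qs, so 3800.5 - 2.5P = 1303 + 5P; collecting terms, 2497.5 = 7.5P and P* = 333.
Plugging P* into demand: Q* = 3800.5 - 2.5(333) = 2968.

P* = 333, Q* = 2968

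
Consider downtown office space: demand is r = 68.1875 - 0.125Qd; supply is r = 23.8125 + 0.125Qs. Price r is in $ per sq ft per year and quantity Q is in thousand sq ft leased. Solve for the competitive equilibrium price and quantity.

r* = 46, Q* = 177.5

Solving each curve for Q: Qd = 545.5 - 8r and Qs = -190.5 + 8r.
Equating demand and supply, 545.5 - 8r = -190.5 + 8r gives 16r = 736, so r* = 46.
Plugging r* into demand: Q* = 545.5 - 8(46) = 177.5.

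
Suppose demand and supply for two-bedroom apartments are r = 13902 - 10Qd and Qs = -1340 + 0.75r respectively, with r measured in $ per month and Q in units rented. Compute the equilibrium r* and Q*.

Solving each curve for Q: Qd = 1390.2 - 0.1r.
Set Qd = Qs: 1390.2 - 0.1r = -1340 + 0.75r, so 2730.2 = 0.85r and r* = 3212.
Plugging r* into demand: Q* = 1390.2 - 0.1(3212) = 1069.

r* = 3212, Q* = 1069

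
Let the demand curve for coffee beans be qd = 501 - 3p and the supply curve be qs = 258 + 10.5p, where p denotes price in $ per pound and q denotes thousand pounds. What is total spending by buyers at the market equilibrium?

Total spending by buyers = 8046

Equating demand and supply, 501 - 3p = 258 + 10.5p gives 13.5p = 243, so p* = 18.
From the demand curve, q* = 501 - 3(18) = 447.
Total spending by buyers = p* × q* = 18 × 447 = 8046.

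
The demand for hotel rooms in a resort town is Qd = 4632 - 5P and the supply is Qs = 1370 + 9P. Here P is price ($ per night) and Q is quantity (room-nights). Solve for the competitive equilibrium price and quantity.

P* = 233, Q* = 3467

The market clears where 4632 - 5P = 1370 + 9P. Rearranging, 14P = 3262, hence P* = 233.
From the demand curve, Q* = 4632 - 5(233) = 3467.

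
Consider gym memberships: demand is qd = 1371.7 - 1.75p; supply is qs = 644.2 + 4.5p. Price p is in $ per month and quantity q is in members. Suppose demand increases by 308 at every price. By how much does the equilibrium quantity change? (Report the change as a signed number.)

Set qd = qs: 1371.7 - 1.75p = 644.2 + 4.5p, so 727.5 = 6.25p and p* = 116.4.
Plugging p* into demand: q* = 1371.7 - 1.75(116.4) = 1168.
After the shift, demand is qd = 1679.7 - 1.75p.
New equilibrium: 1035.5 = 6.25p, so p = 165.68 and q = 1389.76.
Δq = 1389.76 - 1168 = 221.76.

Δq = 221.76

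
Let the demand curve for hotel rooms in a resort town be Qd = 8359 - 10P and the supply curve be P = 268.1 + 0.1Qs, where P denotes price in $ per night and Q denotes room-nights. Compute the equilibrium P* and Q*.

Solving each curve for Q: Qs = -2681 + 10P.
At equilibrium Qd = Qs, so 8359 - 10P = -2681 + 10P; collecting terms, 11040 = 20P and P* = 552.
Plugging P* into demand: Q* = 8359 - 10(552) = 2839.

P* = 552, Q* = 2839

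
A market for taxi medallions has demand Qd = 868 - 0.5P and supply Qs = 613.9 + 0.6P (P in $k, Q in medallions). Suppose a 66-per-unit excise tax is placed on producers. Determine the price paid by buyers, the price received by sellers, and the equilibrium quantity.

P_b = 267, P_s = 201, Q = 734.5

The tax drives a wedge P_b - P_s = 66. Substituting P_s = P_b - 66 into supply: Qs = 574.3 + 0.6P_b.
Market clearing requires 868 - 0.5P_b = 574.3 + 0.6P_b; hence 293.7 = 1.1P_b and P_b = 267.
So P_s = 201 and the quantity traded is Q = 868 - 0.5(267) = 734.5.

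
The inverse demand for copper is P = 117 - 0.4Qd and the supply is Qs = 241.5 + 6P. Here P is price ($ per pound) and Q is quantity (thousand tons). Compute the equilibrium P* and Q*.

P* = 6, Q* = 277.5

Solving each curve for Q: Qd = 292.5 - 2.5P.
Equating demand and supply, 292.5 - 2.5P = 241.5 + 6P gives 8.5P = 51, so P* = 6.
Plugging P* into demand: Q* = 292.5 - 2.5(6) = 277.5.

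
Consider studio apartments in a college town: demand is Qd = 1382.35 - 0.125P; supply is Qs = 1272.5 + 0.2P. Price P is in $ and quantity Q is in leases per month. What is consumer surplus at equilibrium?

The market clears where 1382.35 - 0.125P = 1272.5 + 0.2P. Rearranging, 0.325P = 109.85, hence P* = 338.
Substitute back: Q* = 1382.35 - 0.125(338) = 1340.1.
Demand choke price (Qd = 0): P = 1382.35/0.125 = 11058.8. Consumer surplus = ½ × (11058.8 - 338) × 1340.1 = 7183472.04.

Consumer surplus = 7183472.04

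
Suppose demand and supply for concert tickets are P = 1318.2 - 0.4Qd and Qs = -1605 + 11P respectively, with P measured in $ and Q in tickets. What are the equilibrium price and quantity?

In direct form, Qd = 3295.5 - 2.5P.
The market clears where 3295.5 - 2.5P = -1605 + 11P. Rearranging, 13.5P = 4900.5, hence P* = 363.
Substitute back: Q* = 3295.5 - 2.5(363) = 2388.

P* = 363, Q* = 2388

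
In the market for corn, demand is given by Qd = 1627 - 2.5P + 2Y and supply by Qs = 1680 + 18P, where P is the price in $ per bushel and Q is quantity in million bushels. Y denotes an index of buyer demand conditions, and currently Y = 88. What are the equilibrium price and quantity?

With Y = 88, demand is Qd = 1803 - 2.5P.
The market clears where 1803 - 2.5P = 1680 + 18P. Rearranging, 20.5P = 123, hence P* = 6.
From the demand curve, Q* = 1803 - 2.5(6) = 1788.

P* = 6, Q* = 1788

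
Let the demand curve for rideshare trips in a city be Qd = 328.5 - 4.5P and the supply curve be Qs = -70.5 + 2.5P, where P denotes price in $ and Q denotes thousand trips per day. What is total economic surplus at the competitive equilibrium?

The market clears where 328.5 - 4.5P = -70.5 + 2.5P. Rearranging, 7P = 399, hence P* = 57.
Plugging P* into demand: Q* = 328.5 - 4.5(57) = 72.
Demand choke price = 73; supply choke price = 28.2. CS = ½(73 - 57)(72) = 576; PS = ½(57 - 28.2)(72) = 1036.8. Total surplus = 1612.8.

Total surplus = 1612.8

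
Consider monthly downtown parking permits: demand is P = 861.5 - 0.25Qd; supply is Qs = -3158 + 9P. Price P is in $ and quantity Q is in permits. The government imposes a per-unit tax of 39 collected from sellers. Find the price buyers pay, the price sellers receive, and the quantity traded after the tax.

Solving each curve for Q: Qd = 3446 - 4P.
With a tax of 39 on sellers, they supply based on the net price P_s = P_b - 39, so Qs = -3509 + 9P_b.
Set Qd = Qs: 3446 - 4P_b = -3509 + 9P_b, so 6955 = 13P_b and P_b = 535.
Then P_s = 535 - 39 = 496 and Q = 3446 - 4(535) = 1306.

P_b = 535, P_s = 496, Q = 1306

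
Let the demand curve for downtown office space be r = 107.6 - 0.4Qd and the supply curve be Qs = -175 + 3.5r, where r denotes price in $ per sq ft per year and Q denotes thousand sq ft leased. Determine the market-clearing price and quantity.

r* = 74, Q* = 84

Inverting to quantity form: Qd = 269 - 2.5r.
The market clears where 269 - 2.5r = -175 + 3.5r. Rearranging, 6r = 444, hence r* = 74.
Substitute back: Q* = 269 - 2.5(74) = 84.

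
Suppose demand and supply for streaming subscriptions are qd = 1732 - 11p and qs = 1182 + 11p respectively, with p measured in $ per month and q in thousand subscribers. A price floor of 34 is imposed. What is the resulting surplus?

Surplus = 198

Evaluating both curves at the floor price 34 gives qd = 1358, qs = 1556.
Surplus = qs - qd = 1556 - 1358 = 198.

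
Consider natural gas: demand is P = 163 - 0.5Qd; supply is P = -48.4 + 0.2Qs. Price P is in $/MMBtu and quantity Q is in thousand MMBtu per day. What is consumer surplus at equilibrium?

Solving each curve for Q: Qd = 326 - 2P and Qs = 242 + 5P.
Equating demand and supply, 326 - 2P = 242 + 5P gives 7P = 84, so P* = 12.
Then Q* = 326 - 2(12) = 302.
Demand choke price (Qd = 0): P = 326/2 = 163. Consumer surplus = ½ × (163 - 12) × 302 = 22801.

Consumer surplus = 22801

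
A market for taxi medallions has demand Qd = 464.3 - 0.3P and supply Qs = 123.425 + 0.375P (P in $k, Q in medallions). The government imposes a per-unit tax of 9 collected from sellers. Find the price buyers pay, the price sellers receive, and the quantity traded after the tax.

With a tax of 9 on sellers, they supply based on the net price P_s = P_b - 9, so Qs = 120.05 + 0.375P_b.
Equate demand and the shifted supply: 464.3 - 0.3P_b = 120.05 + 0.375P_b, giving 0.675P_b = 344.25, so P_b = 510.
Then P_s = 510 - 9 = 501 and Q = 464.3 - 0.3(510) = 311.3.

P_b = 510, P_s = 501, Q = 311.3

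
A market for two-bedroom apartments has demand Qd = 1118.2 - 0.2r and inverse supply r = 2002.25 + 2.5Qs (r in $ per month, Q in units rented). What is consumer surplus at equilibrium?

Consumer surplus = 572405.625

Solving each curve for Q: Qs = -800.9 + 0.4r.
The market clears where 1118.2 - 0.2r = -800.9 + 0.4r. Rearranging, 0.6r = 1919.1, hence r* = 3198.5.
Then Q* = 1118.2 - 0.2(3198.5) = 478.5.
Demand choke price (Qd = 0): r = 1118.2/0.2 = 5591. Consumer surplus = ½ × (5591 - 3198.5) × 478.5 = 572405.625.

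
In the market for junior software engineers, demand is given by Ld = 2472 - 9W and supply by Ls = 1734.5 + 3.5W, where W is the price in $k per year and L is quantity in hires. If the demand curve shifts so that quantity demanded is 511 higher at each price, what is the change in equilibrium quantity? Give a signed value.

ΔL = 143.08

The market clears where 2472 - 9W = 1734.5 + 3.5W. Rearranging, 12.5W = 737.5, hence W* = 59.
Plugging W* into demand: L* = 2472 - 9(59) = 1941.
After the shift, demand is Ld = 2983 - 9W.
The new intersection has 1248.5 = 12.5W, i.e. W = 99.88, L = 2084.08.
ΔL = 2084.08 - 1941 = 143.08.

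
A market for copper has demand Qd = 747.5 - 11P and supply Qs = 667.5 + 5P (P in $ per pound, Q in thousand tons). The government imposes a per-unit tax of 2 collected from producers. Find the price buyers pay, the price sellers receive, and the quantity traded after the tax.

P_b = 5.625, P_s = 3.625, Q = 685.625

The tax drives a wedge P_b - P_s = 2. Substituting P_s = P_b - 2 into supply: Qs = 657.5 + 5P_b.
Market clearing requires 747.5 - 11P_b = 657.5 + 5P_b; hence 90 = 16P_b and P_b = 5.625.
Then P_s = 5.625 - 2 = 3.625 and Q = 747.5 - 11(5.625) = 685.625.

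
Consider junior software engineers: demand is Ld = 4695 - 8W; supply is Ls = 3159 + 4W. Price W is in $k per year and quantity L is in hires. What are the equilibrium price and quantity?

At equilibrium Ld = Ls, so 4695 - 8W = 3159 + 4W; collecting terms, 1536 = 12W and W* = 128.
Substitute back: L* = 4695 - 8(128) = 3671.

W* = 128, L* = 3671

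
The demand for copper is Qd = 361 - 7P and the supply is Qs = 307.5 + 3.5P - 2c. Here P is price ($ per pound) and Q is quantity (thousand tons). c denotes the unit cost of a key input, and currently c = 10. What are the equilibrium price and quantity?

P* = 7, Q* = 312

With c = 10, supply is Qs = 287.5 + 3.5P.
The market clears where 361 - 7P = 287.5 + 3.5P. Rearranging, 10.5P = 73.5, hence P* = 7.
From the demand curve, Q* = 361 - 7(7) = 312.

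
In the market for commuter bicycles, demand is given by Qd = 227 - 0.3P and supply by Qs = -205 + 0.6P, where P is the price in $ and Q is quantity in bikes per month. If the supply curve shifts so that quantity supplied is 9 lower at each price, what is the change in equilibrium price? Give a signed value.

ΔP = 10

Set Qd = Qs: 227 - 0.3P = -205 + 0.6P, so 432 = 0.9P and P* = 480.
Then Q* = 227 - 0.3(480) = 83.
After the shift, supply is Qs = -214 + 0.6P.
New equilibrium: 441 = 0.9P, so P = 490 and Q = 80.
ΔP = 490 - 480 = 10.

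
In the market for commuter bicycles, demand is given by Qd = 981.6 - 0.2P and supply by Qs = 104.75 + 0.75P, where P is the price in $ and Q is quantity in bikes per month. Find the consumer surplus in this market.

Set Qd = Qs: 981.6 - 0.2P = 104.75 + 0.75P, so 876.85 = 0.95P and P* = 923.
Then Q* = 981.6 - 0.2(923) = 797.
Demand choke price (Qd = 0): P = 981.6/0.2 = 4908. Consumer surplus = ½ × (4908 - 923) × 797 = 1588022.5.

Consumer surplus = 1588022.5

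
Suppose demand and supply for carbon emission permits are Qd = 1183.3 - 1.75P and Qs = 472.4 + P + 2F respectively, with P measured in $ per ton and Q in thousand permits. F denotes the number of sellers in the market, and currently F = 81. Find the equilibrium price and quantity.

With F = 81, supply is Qs = 634.4 + P.
The market clears where 1183.3 - 1.75P = 634.4 + P. Rearranging, 2.75P = 548.9, hence P* = 199.6.
Then Q* = 1183.3 - 1.75(199.6) = 834.

P* = 199.6, Q* = 834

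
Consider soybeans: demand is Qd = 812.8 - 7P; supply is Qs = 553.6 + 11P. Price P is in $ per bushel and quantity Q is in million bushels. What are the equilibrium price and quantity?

Set Qd = Qs: 812.8 - 7P = 553.6 + 11P, so 259.2 = 18P and P* = 14.4.
Then Q* = 812.8 - 7(14.4) = 712.

P* = 14.4, Q* = 712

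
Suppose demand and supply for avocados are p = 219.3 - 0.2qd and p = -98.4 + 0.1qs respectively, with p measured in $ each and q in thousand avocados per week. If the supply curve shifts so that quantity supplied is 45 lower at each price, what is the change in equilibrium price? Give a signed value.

Δp = 3

Solving each curve for q: qd = 1096.5 - 5p and qs = 984 + 10p.
The market clears where 1096.5 - 5p = 984 + 10p. Rearranging, 15p = 112.5, hence p* = 7.5.
Plugging p* into demand: q* = 1096.5 - 5(7.5) = 1059.
After the shift, supply is qs = 939 + 10p.
Re-solving, 15p = 157.5 gives p = 10.5 and q = 1044.
Δp = 10.5 - 7.5 = 3.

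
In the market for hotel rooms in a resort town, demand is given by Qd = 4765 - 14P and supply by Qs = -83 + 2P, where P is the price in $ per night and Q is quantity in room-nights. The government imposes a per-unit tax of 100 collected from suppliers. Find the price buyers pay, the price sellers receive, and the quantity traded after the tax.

With a tax of 100 on suppliers, they supply based on the net price P_s = P_b - 100, so Qs = -283 + 2P_b.
Market clearing requires 4765 - 14P_b = -283 + 2P_b; hence 5048 = 16P_b and P_b = 315.5.
So P_s = 215.5 and the quantity traded is Q = 4765 - 14(315.5) = 348.

P_b = 315.5, P_s = 215.5, Q = 348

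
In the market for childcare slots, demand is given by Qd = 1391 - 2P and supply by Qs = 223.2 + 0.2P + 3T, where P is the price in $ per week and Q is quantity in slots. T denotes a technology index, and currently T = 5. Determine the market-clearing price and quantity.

P* = 524, Q* = 343

With T = 5, supply is Qs = 238.2 + 0.2P.
Set Qd = Qs: 1391 - 2P = 238.2 + 0.2P, so 1152.8 = 2.2P and P* = 524.
Then Q* = 1391 - 2(524) = 343.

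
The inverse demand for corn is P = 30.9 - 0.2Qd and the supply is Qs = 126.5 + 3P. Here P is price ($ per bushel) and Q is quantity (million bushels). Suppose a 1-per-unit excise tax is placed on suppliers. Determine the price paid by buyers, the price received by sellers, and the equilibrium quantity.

In direct form, Qd = 154.5 - 5P.
The tax drives a wedge P_b - P_s = 1. Substituting P_s = P_b - 1 into supply: Qs = 123.5 + 3P_b.
Market clearing requires 154.5 - 5P_b = 123.5 + 3P_b; hence 31 = 8P_b and P_b = 3.875.
So P_s = 2.875 and the quantity traded is Q = 154.5 - 5(3.875) = 135.125.

P_b = 3.875, P_s = 2.875, Q = 135.125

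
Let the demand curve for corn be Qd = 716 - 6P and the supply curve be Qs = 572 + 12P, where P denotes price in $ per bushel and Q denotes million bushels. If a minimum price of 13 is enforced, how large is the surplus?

Surplus = 90

At P = 13: Qd = 638 and Qs = 728.
Surplus = Qs - Qd = 728 - 638 = 90.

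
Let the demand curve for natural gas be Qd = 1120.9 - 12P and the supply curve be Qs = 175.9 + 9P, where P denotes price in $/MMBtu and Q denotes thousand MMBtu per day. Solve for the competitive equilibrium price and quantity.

Set Qd = Qs: 1120.9 - 12P = 175.9 + 9P, so 945 = 21P and P* = 45.
Then Q* = 1120.9 - 12(45) = 580.9.

P* = 45, Q* = 580.9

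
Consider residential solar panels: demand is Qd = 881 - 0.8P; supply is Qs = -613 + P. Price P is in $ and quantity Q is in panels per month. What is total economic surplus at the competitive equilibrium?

The market clears where 881 - 0.8P = -613 + P. Rearranging, 1.8P = 1494, hence P* = 830.
Then Q* = 881 - 0.8(830) = 217.
Demand choke price = 1101.25; supply choke price = 613. CS = ½(1101.25 - 830)(217) = 29430.625; PS = ½(830 - 613)(217) = 23544.5. Total surplus = 52975.125.

Total surplus = 52975.125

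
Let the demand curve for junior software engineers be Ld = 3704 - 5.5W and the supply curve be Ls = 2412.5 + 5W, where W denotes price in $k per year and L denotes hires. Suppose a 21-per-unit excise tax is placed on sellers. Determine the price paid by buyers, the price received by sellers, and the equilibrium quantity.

W_b = 133, W_s = 112, L = 2972.5

The tax drives a wedge W_b - W_s = 21. Substituting W_s = W_b - 21 into supply: Ls = 2307.5 + 5W_b.
Equate demand and the shifted supply: 3704 - 5.5W_b = 2307.5 + 5W_b, giving 10.5W_b = 1396.5, so W_b = 133.
So W_s = 112 and the quantity traded is L = 3704 - 5.5(133) = 2972.5.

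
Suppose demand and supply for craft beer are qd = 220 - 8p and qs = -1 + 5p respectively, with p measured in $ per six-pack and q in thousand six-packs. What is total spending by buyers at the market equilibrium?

Equating demand and supply, 220 - 8p = -1 + 5p gives 13p = 221, so p* = 17.
Plugging p* into demand: q* = 220 - 8(17) = 84.
Total spending by buyers = p* × q* = 17 × 84 = 1428.

Total spending by buyers = 1428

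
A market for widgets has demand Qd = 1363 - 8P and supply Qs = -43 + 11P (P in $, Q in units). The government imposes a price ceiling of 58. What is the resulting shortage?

Evaluating both curves at the ceiling price 58 gives Qd = 899, Qs = 595.
Shortage = Qd - Qs = 899 - 595 = 304.

Shortage = 304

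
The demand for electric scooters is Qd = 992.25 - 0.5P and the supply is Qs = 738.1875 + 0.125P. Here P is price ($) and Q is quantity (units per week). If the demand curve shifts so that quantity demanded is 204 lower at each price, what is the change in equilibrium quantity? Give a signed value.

ΔQ = -40.8

Set Qd = Qs: 992.25 - 0.5P = 738.1875 + 0.125P, so 254.0625 = 0.625P and P* = 406.5.
Plugging P* into demand: Q* = 992.25 - 0.5(406.5) = 789.
After the shift, demand is Qd = 788.25 - 0.5P.
Re-solving, 0.625P = 50.0625 gives P = 80.1 and Q = 748.2.
ΔQ = 748.2 - 789 = -40.8.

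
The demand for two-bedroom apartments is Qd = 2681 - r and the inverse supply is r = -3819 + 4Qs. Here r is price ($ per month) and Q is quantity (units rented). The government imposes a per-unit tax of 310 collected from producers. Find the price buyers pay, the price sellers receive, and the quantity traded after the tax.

r_b = 1443, r_s = 1133, Q = 1238

Inverting to quantity form: Qs = 954.75 + 0.25r.
With a tax of 310 on producers, they supply based on the net price r_s = r_b - 310, so Qs = 877.25 + 0.25r_b.
Set Qd = Qs: 2681 - r_b = 877.25 + 0.25r_b, so 1803.75 = 1.25r_b and r_b = 1443.
Then r_s = 1443 - 310 = 1133 and Q = 2681 - 1443 = 1238.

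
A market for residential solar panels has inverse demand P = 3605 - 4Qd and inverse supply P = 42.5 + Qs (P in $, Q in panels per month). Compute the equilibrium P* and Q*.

P* = 755, Q* = 712.5

In direct form, Qd = 901.25 - 0.25P and Qs = -42.5 + P.
At equilibrium Qd = Qs, so 901.25 - 0.25P = -42.5 + P; collecting terms, 943.75 = 1.25P and P* = 755.
Substitute back: Q* = 901.25 - 0.25(755) = 712.5.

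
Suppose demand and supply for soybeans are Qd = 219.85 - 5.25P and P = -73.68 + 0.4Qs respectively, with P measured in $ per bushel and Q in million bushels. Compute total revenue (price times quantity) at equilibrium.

Total revenue = 900.22

In direct form, Qs = 184.2 + 2.5P.
The market clears where 219.85 - 5.25P = 184.2 + 2.5P. Rearranging, 7.75P = 35.65, hence P* = 4.6.
From the demand curve, Q* = 219.85 - 5.25(4.6) = 195.7.
Total revenue = P* × Q* = 4.6 × 195.7 = 900.22.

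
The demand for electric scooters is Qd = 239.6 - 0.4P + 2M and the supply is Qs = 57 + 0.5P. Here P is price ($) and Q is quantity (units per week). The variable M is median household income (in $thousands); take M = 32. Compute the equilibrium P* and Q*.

With M = 32, demand is Qd = 303.6 - 0.4P.
At equilibrium Qd = Qs, so 303.6 - 0.4P = 57 + 0.5P; collecting terms, 246.6 = 0.9P and P* = 274.
Substitute back: Q* = 303.6 - 0.4(274) = 194.

P* = 274, Q* = 194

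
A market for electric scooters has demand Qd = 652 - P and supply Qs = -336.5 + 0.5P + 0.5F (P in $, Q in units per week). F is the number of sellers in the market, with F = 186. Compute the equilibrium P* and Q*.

P* = 597, Q* = 55

With F = 186, supply is Qs = -243.5 + 0.5P.
Set Qd = Qs: 652 - P = -243.5 + 0.5P, so 895.5 = 1.5P and P* = 597.
Then Q* = 652 - 597 = 55.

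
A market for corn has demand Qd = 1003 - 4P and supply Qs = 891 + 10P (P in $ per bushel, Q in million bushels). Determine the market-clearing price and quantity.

The market clears where 1003 - 4P = 891 + 10P. Rearranging, 14P = 112, hence P* = 8.
Substitute back: Q* = 1003 - 4(8) = 971.

P* = 8, Q* = 971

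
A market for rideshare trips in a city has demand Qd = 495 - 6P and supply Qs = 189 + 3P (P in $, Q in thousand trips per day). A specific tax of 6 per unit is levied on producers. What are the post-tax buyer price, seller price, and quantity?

With a tax of 6 on producers, they supply based on the net price P_s = P_b - 6, so Qs = 171 + 3P_b.
Equate demand and the shifted supply: 495 - 6P_b = 171 + 3P_b, giving 9P_b = 324, so P_b = 36.
Then P_s = 36 - 6 = 30 and Q = 495 - 6(36) = 279.

P_b = 36, P_s = 30, Q = 279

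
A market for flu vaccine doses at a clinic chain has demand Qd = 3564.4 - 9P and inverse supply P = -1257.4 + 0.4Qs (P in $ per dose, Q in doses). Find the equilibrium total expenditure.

Rewriting in direct form: Qs = 3143.5 + 2.5P.
Equating demand and supply, 3564.4 - 9P = 3143.5 + 2.5P gives 11.5P = 420.9, so P* = 36.6.
Then Q* = 3564.4 - 9(36.6) = 3235.
Total expenditure = P* × Q* = 36.6 × 3235 = 118401.

Total expenditure = 118401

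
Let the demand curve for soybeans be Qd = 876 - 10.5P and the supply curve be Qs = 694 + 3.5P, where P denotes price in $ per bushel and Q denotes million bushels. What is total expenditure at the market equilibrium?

At equilibrium Qd = Qs, so 876 - 10.5P = 694 + 3.5P; collecting terms, 182 = 14P and P* = 13.
From the demand curve, Q* = 876 - 10.5(13) = 739.5.
Total expenditure = P* × Q* = 13 × 739.5 = 9613.5.

Total expenditure = 9613.5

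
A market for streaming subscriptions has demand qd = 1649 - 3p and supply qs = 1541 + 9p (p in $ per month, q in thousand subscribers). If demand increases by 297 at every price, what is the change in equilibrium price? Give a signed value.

Equating demand and supply, 1649 - 3p = 1541 + 9p gives 12p = 108, so p* = 9.
Plugging p* into demand: q* = 1649 - 3(9) = 1622.
After the shift, demand is qd = 1946 - 3p.
The new intersection has 405 = 12p, i.e. p = 33.75, q = 1844.75.
Δp = 33.75 - 9 = 24.75.

Δp = 24.75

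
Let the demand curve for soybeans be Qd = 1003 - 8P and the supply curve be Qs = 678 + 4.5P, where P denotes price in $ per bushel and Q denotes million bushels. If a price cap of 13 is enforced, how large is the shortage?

Shortage = 162.5

Evaluating both curves at the ceiling price 13 gives Qd = 899, Qs = 736.5.
Shortage = Qd - Qs = 899 - 736.5 = 162.5.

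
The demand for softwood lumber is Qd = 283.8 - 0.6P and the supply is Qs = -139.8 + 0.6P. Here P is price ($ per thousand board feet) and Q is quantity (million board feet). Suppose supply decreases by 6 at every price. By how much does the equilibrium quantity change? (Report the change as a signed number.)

Equating demand and supply, 283.8 - 0.6P = -139.8 + 0.6P gives 1.2P = 423.6, so P* = 353.
Then Q* = 283.8 - 0.6(353) = 72.
After the shift, supply is Qs = -145.8 + 0.6P.
The new intersection has 429.6 = 1.2P, i.e. P = 358, Q = 69.
ΔQ = 69 - 72 = -3.

ΔQ = -3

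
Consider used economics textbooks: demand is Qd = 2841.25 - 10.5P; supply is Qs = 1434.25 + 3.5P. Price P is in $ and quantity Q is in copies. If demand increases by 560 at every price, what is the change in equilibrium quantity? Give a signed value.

At equilibrium Qd = Qs, so 2841.25 - 10.5P = 1434.25 + 3.5P; collecting terms, 1407 = 14P and P* = 100.5.
From the demand curve, Q* = 2841.25 - 10.5(100.5) = 1786.
After the shift, demand is Qd = 3401.25 - 10.5P.
The new intersection has 1967 = 14P, i.e. P = 140.5, Q = 1926.
ΔQ = 1926 - 1786 = 140.

ΔQ = 140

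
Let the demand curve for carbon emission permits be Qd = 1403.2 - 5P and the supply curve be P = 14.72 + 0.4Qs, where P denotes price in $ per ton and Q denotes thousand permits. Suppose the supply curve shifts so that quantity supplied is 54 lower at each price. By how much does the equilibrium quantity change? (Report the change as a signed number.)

Rewriting in direct form: Qs = -36.8 + 2.5P.
At equilibrium Qd = Qs, so 1403.2 - 5P = -36.8 + 2.5P; collecting terms, 1440 = 7.5P and P* = 192.
Substitute back: Q* = 1403.2 - 5(192) = 443.2.
After the shift, supply is Qs = -90.8 + 2.5P.
The new intersection has 1494 = 7.5P, i.e. P = 199.2, Q = 407.2.
ΔQ = 407.2 - 443.2 = -36.

ΔQ = -36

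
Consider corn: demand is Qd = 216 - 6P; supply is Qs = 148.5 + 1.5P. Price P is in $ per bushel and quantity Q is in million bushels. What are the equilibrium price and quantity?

P* = 9, Q* = 162

Set Qd = Qs: 216 - 6P = 148.5 + 1.5P, so 67.5 = 7.5P and P* = 9.
Plugging P* into demand: Q* = 216 - 6(9) = 162.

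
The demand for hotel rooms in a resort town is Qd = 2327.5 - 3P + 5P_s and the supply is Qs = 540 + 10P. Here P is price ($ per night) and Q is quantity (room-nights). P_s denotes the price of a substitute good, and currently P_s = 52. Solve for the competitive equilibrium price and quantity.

With P_s = 52, demand is Qd = 2587.5 - 3P.
Set Qd = Qs: 2587.5 - 3P = 540 + 10P, so 2047.5 = 13P and P* = 157.5.
Substitute back: Q* = 2587.5 - 3(157.5) = 2115.

P* = 157.5, Q* = 2115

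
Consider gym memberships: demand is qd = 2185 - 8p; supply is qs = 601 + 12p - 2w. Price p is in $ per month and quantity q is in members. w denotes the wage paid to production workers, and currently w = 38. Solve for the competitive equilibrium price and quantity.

p* = 83, q* = 1521

With w = 38, supply is qs = 525 + 12p.
The market clears where 2185 - 8p = 525 + 12p. Rearranging, 20p = 1660, hence p* = 83.
Plugging p* into demand: q* = 2185 - 8(83) = 1521.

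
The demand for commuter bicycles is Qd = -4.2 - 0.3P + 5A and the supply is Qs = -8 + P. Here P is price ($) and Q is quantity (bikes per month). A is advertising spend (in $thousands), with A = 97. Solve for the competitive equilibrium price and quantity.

P* = 376, Q* = 368

With A = 97, demand is Qd = 480.8 - 0.3P.
At equilibrium Qd = Qs, so 480.8 - 0.3P = -8 + P; collecting terms, 488.8 = 1.3P and P* = 376.
Then Q* = 480.8 - 0.3(376) = 368.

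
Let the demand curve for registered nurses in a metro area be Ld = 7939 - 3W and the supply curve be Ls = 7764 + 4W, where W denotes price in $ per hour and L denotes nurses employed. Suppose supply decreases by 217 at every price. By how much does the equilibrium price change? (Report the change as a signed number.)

ΔW = 31

Equating demand and supply, 7939 - 3W = 7764 + 4W gives 7W = 175, so W* = 25.
Substitute back: L* = 7939 - 3(25) = 7864.
After the shift, supply is Ls = 7547 + 4W.
New equilibrium: 392 = 7W, so W = 56 and L = 7771.
ΔW = 56 - 25 = 31.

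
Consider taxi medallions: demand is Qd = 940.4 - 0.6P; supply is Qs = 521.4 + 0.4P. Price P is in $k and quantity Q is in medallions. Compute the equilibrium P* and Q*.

P* = 419, Q* = 689

The market clears where 940.4 - 0.6P = 521.4 + 0.4P. Rearranging, P = 419, hence P* = 419.
From the demand curve, Q* = 940.4 - 0.6(419) = 689.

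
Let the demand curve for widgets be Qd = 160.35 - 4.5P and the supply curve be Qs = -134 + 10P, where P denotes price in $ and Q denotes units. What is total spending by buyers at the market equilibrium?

Set Qd = Qs: 160.35 - 4.5P = -134 + 10P, so 294.35 = 14.5P and P* = 20.3.
From the demand curve, Q* = 160.35 - 4.5(20.3) = 69.
Total spending by buyers = P* × Q* = 20.3 × 69 = 1400.7.

Total spending by buyers = 1400.7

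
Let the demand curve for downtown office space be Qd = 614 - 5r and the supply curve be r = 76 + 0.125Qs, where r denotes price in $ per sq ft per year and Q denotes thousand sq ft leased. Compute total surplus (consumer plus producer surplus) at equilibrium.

Rewriting in direct form: Qs = -608 + 8r.
Set Qd = Qs: 614 - 5r = -608 + 8r, so 1222 = 13r and r* = 94.
Substitute back: Q* = 614 - 5(94) = 144.
Demand choke price = 122.8; supply choke price = 76. CS = ½(122.8 - 94)(144) = 2073.6; PS = ½(94 - 76)(144) = 1296. Total surplus = 3369.6.

Total surplus = 3369.6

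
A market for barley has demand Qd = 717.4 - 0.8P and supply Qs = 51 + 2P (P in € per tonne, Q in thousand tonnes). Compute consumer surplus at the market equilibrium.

The market clears where 717.4 - 0.8P = 51 + 2P. Rearranging, 2.8P = 666.4, hence P* = 238.
From the demand curve, Q* = 717.4 - 0.8(238) = 527.
Demand choke price (Qd = 0): P = 717.4/0.8 = 896.75. Consumer surplus = ½ × (896.75 - 238) × 527 = 173580.625.

Consumer surplus = 173580.625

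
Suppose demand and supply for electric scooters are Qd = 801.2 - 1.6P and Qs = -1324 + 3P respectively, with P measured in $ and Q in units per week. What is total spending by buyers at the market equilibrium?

Total spending by buyers = 28644

Set Qd = Qs: 801.2 - 1.6P = -1324 + 3P, so 2125.2 = 4.6P and P* = 462.
Substitute back: Q* = 801.2 - 1.6(462) = 62.
Total spending by buyers = P* × Q* = 462 × 62 = 28644.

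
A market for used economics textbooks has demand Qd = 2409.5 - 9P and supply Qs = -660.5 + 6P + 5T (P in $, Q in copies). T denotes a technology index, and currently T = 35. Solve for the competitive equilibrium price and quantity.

P* = 193, Q* = 672.5

With T = 35, supply is Qs = -485.5 + 6P.
The market clears where 2409.5 - 9P = -485.5 + 6P. Rearranging, 15P = 2895, hence P* = 193.
Plugging P* into demand: Q* = 2409.5 - 9(193) = 672.5.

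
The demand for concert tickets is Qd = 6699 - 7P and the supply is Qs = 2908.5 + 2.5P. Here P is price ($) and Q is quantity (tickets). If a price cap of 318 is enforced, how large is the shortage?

Shortage = 769.5

With P fixed at 318, quantity demanded is 4473 and quantity supplied is 3703.5.
Shortage = Qd - Qs = 4473 - 3703.5 = 769.5.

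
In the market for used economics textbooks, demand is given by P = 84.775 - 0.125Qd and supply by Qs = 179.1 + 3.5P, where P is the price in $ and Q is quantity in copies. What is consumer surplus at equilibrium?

Consumer surplus = 6847.5625

Solving each curve for Q: Qd = 678.2 - 8P.
The market clears where 678.2 - 8P = 179.1 + 3.5P. Rearranging, 11.5P = 499.1, hence P* = 43.4.
From the demand curve, Q* = 678.2 - 8(43.4) = 331.
Demand choke price (Qd = 0): P = 678.2/8 = 84.775. Consumer surplus = ½ × (84.775 - 43.4) × 331 = 6847.5625.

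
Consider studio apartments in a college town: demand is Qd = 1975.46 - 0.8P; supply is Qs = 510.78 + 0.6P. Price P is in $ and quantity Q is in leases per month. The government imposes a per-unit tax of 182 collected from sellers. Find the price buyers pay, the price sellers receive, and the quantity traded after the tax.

P_b = 1124.2, P_s = 942.2, Q = 1076.1

Sellers keep P_s = P_b - 182 per unit, so supply in terms of the buyer price is Qs = 401.58 + 0.6P_b.
Set Qd = Qs: 1975.46 - 0.8P_b = 401.58 + 0.6P_b, so 1573.88 = 1.4P_b and P_b = 1124.2.
Then P_s = 1124.2 - 182 = 942.2 and Q = 1975.46 - 0.8(1124.2) = 1076.1.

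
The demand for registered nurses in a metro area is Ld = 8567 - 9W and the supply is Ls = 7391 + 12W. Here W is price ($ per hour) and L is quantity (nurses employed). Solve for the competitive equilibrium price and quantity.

At equilibrium Ld = Ls, so 8567 - 9W = 7391 + 12W; collecting terms, 1176 = 21W and W* = 56.
Then L* = 8567 - 9(56) = 8063.

W* = 56, L* = 8063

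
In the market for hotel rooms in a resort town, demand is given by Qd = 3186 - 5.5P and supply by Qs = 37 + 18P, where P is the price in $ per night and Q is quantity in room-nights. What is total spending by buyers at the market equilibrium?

The market clears where 3186 - 5.5P = 37 + 18P. Rearranging, 23.5P = 3149, hence P* = 134.
From the demand curve, Q* = 3186 - 5.5(134) = 2449.
Total spending by buyers = P* × Q* = 134 × 2449 = 328166.

Total spending by buyers = 328166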